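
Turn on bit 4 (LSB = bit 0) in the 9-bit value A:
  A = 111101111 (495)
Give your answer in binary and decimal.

Mask = 1 << 4 = 000010000
Bit 4 of A is 0, so OR-ing with the mask flips it to 1.
  111101111
| 000010000
-----------
  111111111

Answer: 111111111 (511)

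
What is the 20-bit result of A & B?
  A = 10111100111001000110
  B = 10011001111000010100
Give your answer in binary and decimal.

Apply & to each column (1 only where both bits are 1):
  10111100111001000110
& 10011001111000010100
----------------------
  10011000111000000100

Answer: 10011000111000000100 (626180)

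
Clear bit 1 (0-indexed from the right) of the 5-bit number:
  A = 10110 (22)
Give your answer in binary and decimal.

Mask = ~(1 << 1) = 11101
Bit 1 of A is 1, so AND-ing with the mask clears it to 0.
  10110
& 11101
-------
  10100

Answer: 10100 (20)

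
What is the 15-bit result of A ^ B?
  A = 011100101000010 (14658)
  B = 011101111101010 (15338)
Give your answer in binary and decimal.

Apply ^ to each column (1 where bits differ):
  011100101000010
^ 011101111101010
-----------------
  000001010101000

Answer: 000001010101000 (680)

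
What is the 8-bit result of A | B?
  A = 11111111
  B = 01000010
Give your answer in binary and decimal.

Apply | to each column (1 where either bit is 1):
  11111111
| 01000010
----------
  11111111

Answer: 11111111 (255)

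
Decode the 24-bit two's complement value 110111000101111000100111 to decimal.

MSB is 1, so the value is negative. Find the magnitude:
1. Invert bits:  001000111010000111011000
2. Add 1:        001000111010000111011001  = 2335193
3. Apply sign:   -2335193

Answer: -2335193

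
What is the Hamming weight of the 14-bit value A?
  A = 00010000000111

00010000000111
1-bits at positions (from bit 0 = LSB): 0, 1, 2, 10
Count = 4

Answer: 4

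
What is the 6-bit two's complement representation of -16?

1. Binary of +16:  010000
2. Invert bits:     101111
3. Add 1:           110000

Answer: 110000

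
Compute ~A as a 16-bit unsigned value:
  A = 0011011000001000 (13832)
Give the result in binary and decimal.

Flip each bit (0->1, 1->0):
  0011011000001000
  1100100111110111

Answer: 1100100111110111 (51703)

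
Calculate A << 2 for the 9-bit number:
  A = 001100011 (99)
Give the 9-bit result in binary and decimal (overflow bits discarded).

Shift left by 2: drop the top 2 bit(s), append 2 zero(s) on the right.
  001100011  ->  discard [00], keep [1100011], append 00
= 110001100

Answer: 110001100 (396)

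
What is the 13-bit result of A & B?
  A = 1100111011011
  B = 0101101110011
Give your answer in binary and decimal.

Apply & to each column (1 only where both bits are 1):
  1100111011011
& 0101101110011
---------------
  0100101010011

Answer: 0100101010011 (2387)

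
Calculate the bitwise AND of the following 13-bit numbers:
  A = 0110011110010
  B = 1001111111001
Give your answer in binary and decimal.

Apply & to each column (1 only where both bits are 1):
  0110011110010
& 1001111111001
---------------
  0000011110000

Answer: 0000011110000 (240)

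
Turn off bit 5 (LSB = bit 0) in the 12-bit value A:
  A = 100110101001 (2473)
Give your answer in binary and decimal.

Mask = ~(1 << 5) = 111111011111
Bit 5 of A is 1, so AND-ing with the mask clears it to 0.
  100110101001
& 111111011111
--------------
  100110001001

Answer: 100110001001 (2441)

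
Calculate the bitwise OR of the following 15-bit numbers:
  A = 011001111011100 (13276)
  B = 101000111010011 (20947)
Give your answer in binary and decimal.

Apply | to each column (1 where either bit is 1):
  011001111011100
| 101000111010011
-----------------
  111001111011111

Answer: 111001111011111 (29663)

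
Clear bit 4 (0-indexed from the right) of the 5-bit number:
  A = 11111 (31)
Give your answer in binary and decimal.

Mask = ~(1 << 4) = 01111
Bit 4 of A is 1, so AND-ing with the mask clears it to 0.
  11111
& 01111
-------
  01111

Answer: 01111 (15)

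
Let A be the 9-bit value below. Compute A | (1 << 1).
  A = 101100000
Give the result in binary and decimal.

Mask = 1 << 1 = 000000010
Bit 1 of A is 0, so OR-ing with the mask flips it to 1.
  101100000
| 000000010
-----------
  101100010

Answer: 101100010 (354)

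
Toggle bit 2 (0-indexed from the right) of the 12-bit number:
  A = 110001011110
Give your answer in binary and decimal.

Mask = 1 << 2 = 000000000100
Bit 2 of A is 1; XOR with the mask flips it to 0.
  110001011110
^ 000000000100
--------------
  110001011010

Answer: 110001011010 (3162)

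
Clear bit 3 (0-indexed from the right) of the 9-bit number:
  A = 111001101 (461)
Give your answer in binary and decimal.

Mask = ~(1 << 3) = 111110111
Bit 3 of A is 1, so AND-ing with the mask clears it to 0.
  111001101
& 111110111
-----------
  111000101

Answer: 111000101 (453)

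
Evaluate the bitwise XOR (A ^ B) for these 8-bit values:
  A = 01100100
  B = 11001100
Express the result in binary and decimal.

Apply ^ to each column (1 where bits differ):
  01100100
^ 11001100
----------
  10101000

Answer: 10101000 (168)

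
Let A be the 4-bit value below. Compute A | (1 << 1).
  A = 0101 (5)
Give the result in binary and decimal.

Mask = 1 << 1 = 0010
Bit 1 of A is 0, so OR-ing with the mask flips it to 1.
  0101
| 0010
------
  0111

Answer: 0111 (7)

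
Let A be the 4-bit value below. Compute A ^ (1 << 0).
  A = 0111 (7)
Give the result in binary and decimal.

Mask = 1 << 0 = 0001
Bit 0 of A is 1; XOR with the mask flips it to 0.
  0111
^ 0001
------
  0110

Answer: 0110 (6)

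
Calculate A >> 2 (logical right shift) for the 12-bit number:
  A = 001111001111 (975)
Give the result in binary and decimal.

Logical shift right by 2: drop the bottom 2 bit(s), prepend 2 zero(s) on the left.
  001111001111  ->  keep [0011110011], discard [11], prepend 00
= 000011110011

Answer: 000011110011 (243)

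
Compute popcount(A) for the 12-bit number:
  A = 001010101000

001010101000
1-bits at positions (from bit 0 = LSB): 3, 5, 7, 9
Count = 4

Answer: 4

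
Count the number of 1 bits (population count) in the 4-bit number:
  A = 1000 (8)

1000
1-bits at positions (from bit 0 = LSB): 3
Count = 1

Answer: 1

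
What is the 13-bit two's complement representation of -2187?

1. Binary of +2187:  0100010001011
2. Invert bits:     1011101110100
3. Add 1:           1011101110101

Answer: 1011101110101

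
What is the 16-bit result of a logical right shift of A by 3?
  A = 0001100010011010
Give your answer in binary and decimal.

Logical shift right by 3: drop the bottom 3 bit(s), prepend 3 zero(s) on the left.
  0001100010011010  ->  keep [0001100010011], discard [010], prepend 000
= 0000001100010011

Answer: 0000001100010011 (787)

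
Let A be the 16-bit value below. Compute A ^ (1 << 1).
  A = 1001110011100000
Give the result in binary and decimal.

Mask = 1 << 1 = 0000000000000010
Bit 1 of A is 0; XOR with the mask flips it to 1.
  1001110011100000
^ 0000000000000010
------------------
  1001110011100010

Answer: 1001110011100010 (40162)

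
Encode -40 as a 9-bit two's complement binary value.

1. Binary of +40:  000101000
2. Invert bits:     111010111
3. Add 1:           111011000

Answer: 111011000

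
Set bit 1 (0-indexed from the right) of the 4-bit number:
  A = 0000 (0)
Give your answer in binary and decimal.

Mask = 1 << 1 = 0010
Bit 1 of A is 0, so OR-ing with the mask flips it to 1.
  0000
| 0010
------
  0010

Answer: 0010 (2)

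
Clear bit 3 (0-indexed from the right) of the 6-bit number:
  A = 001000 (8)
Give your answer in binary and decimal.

Mask = ~(1 << 3) = 110111
Bit 3 of A is 1, so AND-ing with the mask clears it to 0.
  001000
& 110111
--------
  000000

Answer: 000000 (0)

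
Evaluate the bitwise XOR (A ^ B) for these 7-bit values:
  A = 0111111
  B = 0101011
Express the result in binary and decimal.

Apply ^ to each column (1 where bits differ):
  0111111
^ 0101011
---------
  0010100

Answer: 0010100 (20)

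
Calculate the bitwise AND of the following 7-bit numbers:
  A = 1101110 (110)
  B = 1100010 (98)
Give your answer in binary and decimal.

Apply & to each column (1 only where both bits are 1):
  1101110
& 1100010
---------
  1100010

Answer: 1100010 (98)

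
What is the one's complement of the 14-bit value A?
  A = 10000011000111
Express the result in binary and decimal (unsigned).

Flip each bit (0->1, 1->0):
  10000011000111
  01111100111000

Answer: 01111100111000 (7992)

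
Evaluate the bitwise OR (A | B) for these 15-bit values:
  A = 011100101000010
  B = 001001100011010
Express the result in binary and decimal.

Apply | to each column (1 where either bit is 1):
  011100101000010
| 001001100011010
-----------------
  011101101011010

Answer: 011101101011010 (15194)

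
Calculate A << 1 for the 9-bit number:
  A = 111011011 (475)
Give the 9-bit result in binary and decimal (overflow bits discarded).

Shift left by 1: drop the top 1 bit(s), append 1 zero(s) on the right.
  111011011  ->  discard [1], keep [11011011], append 0
= 110110110

Answer: 110110110 (438)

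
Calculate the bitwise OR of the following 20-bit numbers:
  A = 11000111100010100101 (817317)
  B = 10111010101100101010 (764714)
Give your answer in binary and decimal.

Apply | to each column (1 where either bit is 1):
  11000111100010100101
| 10111010101100101010
----------------------
  11111111101110101111

Answer: 11111111101110101111 (1047471)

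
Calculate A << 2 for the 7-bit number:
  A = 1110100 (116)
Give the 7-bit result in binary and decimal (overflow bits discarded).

Shift left by 2: drop the top 2 bit(s), append 2 zero(s) on the right.
  1110100  ->  discard [11], keep [10100], append 00
= 1010000

Answer: 1010000 (80)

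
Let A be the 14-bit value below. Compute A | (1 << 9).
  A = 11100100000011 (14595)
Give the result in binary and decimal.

Mask = 1 << 9 = 00001000000000
Bit 9 of A is 0, so OR-ing with the mask flips it to 1.
  11100100000011
| 00001000000000
----------------
  11101100000011

Answer: 11101100000011 (15107)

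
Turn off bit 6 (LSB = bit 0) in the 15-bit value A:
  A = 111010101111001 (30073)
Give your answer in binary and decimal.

Mask = ~(1 << 6) = 111111110111111
Bit 6 of A is 1, so AND-ing with the mask clears it to 0.
  111010101111001
& 111111110111111
-----------------
  111010100111001

Answer: 111010100111001 (30009)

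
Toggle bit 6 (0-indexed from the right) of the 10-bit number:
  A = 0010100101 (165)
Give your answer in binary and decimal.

Mask = 1 << 6 = 0001000000
Bit 6 of A is 0; XOR with the mask flips it to 1.
  0010100101
^ 0001000000
------------
  0011100101

Answer: 0011100101 (229)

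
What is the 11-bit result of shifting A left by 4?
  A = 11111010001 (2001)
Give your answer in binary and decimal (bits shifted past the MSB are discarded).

Shift left by 4: drop the top 4 bit(s), append 4 zero(s) on the right.
  11111010001  ->  discard [1111], keep [1010001], append 0000
= 10100010000

Answer: 10100010000 (1296)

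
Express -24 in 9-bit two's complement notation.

1. Binary of +24:  000011000
2. Invert bits:     111100111
3. Add 1:           111101000

Answer: 111101000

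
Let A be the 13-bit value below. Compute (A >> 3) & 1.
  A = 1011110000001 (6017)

Bit 3 is the 4th from the right.
  1011110000001
           ^
That bit is 0.

Answer: 0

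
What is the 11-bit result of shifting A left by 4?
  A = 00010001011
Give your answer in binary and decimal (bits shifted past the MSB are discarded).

Shift left by 4: drop the top 4 bit(s), append 4 zero(s) on the right.
  00010001011  ->  discard [0001], keep [0001011], append 0000
= 00010110000

Answer: 00010110000 (176)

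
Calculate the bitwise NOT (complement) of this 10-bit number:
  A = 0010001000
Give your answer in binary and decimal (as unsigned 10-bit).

Flip each bit (0->1, 1->0):
  0010001000
  1101110111

Answer: 1101110111 (887)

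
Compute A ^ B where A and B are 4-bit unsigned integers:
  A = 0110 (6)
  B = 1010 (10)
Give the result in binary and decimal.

Apply ^ to each column (1 where bits differ):
  0110
^ 1010
------
  1100

Answer: 1100 (12)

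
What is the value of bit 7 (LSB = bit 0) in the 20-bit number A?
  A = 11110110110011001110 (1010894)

Bit 7 is the 8th from the right.
  11110110110011001110
              ^
That bit is 1.

Answer: 1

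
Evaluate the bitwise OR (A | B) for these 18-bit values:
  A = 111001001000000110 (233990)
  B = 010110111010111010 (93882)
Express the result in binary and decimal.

Apply | to each column (1 where either bit is 1):
  111001001000000110
| 010110111010111010
--------------------
  111111111010111110

Answer: 111111111010111110 (261822)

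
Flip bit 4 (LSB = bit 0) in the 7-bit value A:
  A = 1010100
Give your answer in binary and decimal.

Mask = 1 << 4 = 0010000
Bit 4 of A is 1; XOR with the mask flips it to 0.
  1010100
^ 0010000
---------
  1000100

Answer: 1000100 (68)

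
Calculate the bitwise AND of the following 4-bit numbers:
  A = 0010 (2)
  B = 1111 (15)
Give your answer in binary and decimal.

Apply & to each column (1 only where both bits are 1):
  0010
& 1111
------
  0010

Answer: 0010 (2)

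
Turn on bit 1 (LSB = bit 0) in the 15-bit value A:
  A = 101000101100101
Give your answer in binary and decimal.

Mask = 1 << 1 = 000000000000010
Bit 1 of A is 0, so OR-ing with the mask flips it to 1.
  101000101100101
| 000000000000010
-----------------
  101000101100111

Answer: 101000101100111 (20839)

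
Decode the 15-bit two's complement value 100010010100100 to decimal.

MSB is 1, so the value is negative. Find the magnitude:
1. Invert bits:  011101101011011
2. Add 1:        011101101011100  = 15196
3. Apply sign:   -15196

Answer: -15196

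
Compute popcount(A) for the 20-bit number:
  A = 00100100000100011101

00100100000100011101
1-bits at positions (from bit 0 = LSB): 0, 2, 3, 4, 8, 14, 17
Count = 7

Answer: 7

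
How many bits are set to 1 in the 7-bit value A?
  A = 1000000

1000000
1-bits at positions (from bit 0 = LSB): 6
Count = 1

Answer: 1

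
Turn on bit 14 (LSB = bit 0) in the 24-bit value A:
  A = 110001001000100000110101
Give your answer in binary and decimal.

Mask = 1 << 14 = 000000000100000000000000
Bit 14 of A is 0, so OR-ing with the mask flips it to 1.
  110001001000100000110101
| 000000000100000000000000
--------------------------
  110001001100100000110101

Answer: 110001001100100000110101 (12896309)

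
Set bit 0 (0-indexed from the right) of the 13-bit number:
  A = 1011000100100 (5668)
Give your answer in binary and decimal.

Mask = 1 << 0 = 0000000000001
Bit 0 of A is 0, so OR-ing with the mask flips it to 1.
  1011000100100
| 0000000000001
---------------
  1011000100101

Answer: 1011000100101 (5669)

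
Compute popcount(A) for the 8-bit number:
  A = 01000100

01000100
1-bits at positions (from bit 0 = LSB): 2, 6
Count = 2

Answer: 2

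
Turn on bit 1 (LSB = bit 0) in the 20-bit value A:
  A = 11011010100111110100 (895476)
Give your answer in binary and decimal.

Mask = 1 << 1 = 00000000000000000010
Bit 1 of A is 0, so OR-ing with the mask flips it to 1.
  11011010100111110100
| 00000000000000000010
----------------------
  11011010100111110110

Answer: 11011010100111110110 (895478)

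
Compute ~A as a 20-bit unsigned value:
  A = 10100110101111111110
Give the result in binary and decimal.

Flip each bit (0->1, 1->0):
  10100110101111111110
  01011001010000000001

Answer: 01011001010000000001 (365569)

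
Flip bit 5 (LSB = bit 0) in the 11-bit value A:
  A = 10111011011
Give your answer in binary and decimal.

Mask = 1 << 5 = 00000100000
Bit 5 of A is 0; XOR with the mask flips it to 1.
  10111011011
^ 00000100000
-------------
  10111111011

Answer: 10111111011 (1531)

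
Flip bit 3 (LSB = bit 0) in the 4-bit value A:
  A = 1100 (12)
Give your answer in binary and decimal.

Mask = 1 << 3 = 1000
Bit 3 of A is 1; XOR with the mask flips it to 0.
  1100
^ 1000
------
  0100

Answer: 0100 (4)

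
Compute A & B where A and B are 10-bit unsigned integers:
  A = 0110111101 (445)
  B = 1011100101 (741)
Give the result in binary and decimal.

Apply & to each column (1 only where both bits are 1):
  0110111101
& 1011100101
------------
  0010100101

Answer: 0010100101 (165)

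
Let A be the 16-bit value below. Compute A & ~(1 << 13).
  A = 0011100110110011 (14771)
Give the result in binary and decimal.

Mask = ~(1 << 13) = 1101111111111111
Bit 13 of A is 1, so AND-ing with the mask clears it to 0.
  0011100110110011
& 1101111111111111
------------------
  0001100110110011

Answer: 0001100110110011 (6579)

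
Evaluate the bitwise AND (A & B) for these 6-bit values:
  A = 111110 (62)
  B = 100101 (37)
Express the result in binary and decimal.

Apply & to each column (1 only where both bits are 1):
  111110
& 100101
--------
  100100

Answer: 100100 (36)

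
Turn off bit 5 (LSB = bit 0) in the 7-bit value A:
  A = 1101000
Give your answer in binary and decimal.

Mask = ~(1 << 5) = 1011111
Bit 5 of A is 1, so AND-ing with the mask clears it to 0.
  1101000
& 1011111
---------
  1001000

Answer: 1001000 (72)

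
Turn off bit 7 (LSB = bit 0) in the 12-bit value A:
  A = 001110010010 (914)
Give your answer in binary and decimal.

Mask = ~(1 << 7) = 111101111111
Bit 7 of A is 1, so AND-ing with the mask clears it to 0.
  001110010010
& 111101111111
--------------
  001100010010

Answer: 001100010010 (786)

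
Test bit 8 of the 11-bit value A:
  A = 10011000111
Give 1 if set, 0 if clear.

Bit 8 is the 9th from the right.
  10011000111
    ^
That bit is 0.

Answer: 0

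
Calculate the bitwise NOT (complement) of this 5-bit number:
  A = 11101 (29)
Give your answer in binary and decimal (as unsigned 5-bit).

Flip each bit (0->1, 1->0):
  11101
  00010

Answer: 00010 (2)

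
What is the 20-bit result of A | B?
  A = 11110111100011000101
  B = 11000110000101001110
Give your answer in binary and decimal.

Apply | to each column (1 where either bit is 1):
  11110111100011000101
| 11000110000101001110
----------------------
  11110111100111001111

Answer: 11110111100111001111 (1014223)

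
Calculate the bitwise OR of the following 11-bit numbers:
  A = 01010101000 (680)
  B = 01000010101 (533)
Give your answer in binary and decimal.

Apply | to each column (1 where either bit is 1):
  01010101000
| 01000010101
-------------
  01010111101

Answer: 01010111101 (701)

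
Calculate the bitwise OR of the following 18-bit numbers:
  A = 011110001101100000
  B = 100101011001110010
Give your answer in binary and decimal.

Apply | to each column (1 where either bit is 1):
  011110001101100000
| 100101011001110010
--------------------
  111111011101110010

Answer: 111111011101110010 (259954)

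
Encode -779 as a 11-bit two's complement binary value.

1. Binary of +779:  01100001011
2. Invert bits:     10011110100
3. Add 1:           10011110101

Answer: 10011110101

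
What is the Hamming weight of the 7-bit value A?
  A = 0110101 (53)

0110101
1-bits at positions (from bit 0 = LSB): 0, 2, 4, 5
Count = 4

Answer: 4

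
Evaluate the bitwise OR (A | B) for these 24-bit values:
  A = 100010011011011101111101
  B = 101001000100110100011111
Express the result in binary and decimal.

Apply | to each column (1 where either bit is 1):
  100010011011011101111101
| 101001000100110100011111
--------------------------
  101011011111111101111111

Answer: 101011011111111101111111 (11403135)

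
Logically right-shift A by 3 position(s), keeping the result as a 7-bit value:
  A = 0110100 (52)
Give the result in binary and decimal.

Logical shift right by 3: drop the bottom 3 bit(s), prepend 3 zero(s) on the left.
  0110100  ->  keep [0110], discard [100], prepend 000
= 0000110

Answer: 0000110 (6)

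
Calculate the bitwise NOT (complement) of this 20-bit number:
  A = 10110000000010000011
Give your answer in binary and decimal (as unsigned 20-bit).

Flip each bit (0->1, 1->0):
  10110000000010000011
  01001111111101111100

Answer: 01001111111101111100 (327548)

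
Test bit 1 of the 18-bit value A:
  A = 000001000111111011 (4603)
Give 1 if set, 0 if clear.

Bit 1 is the 2nd from the right.
  000001000111111011
                  ^
That bit is 1.

Answer: 1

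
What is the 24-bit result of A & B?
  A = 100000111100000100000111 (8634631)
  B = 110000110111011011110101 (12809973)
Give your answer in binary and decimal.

Apply & to each column (1 only where both bits are 1):
  100000111100000100000111
& 110000110111011011110101
--------------------------
  100000110100000000000101

Answer: 100000110100000000000101 (8601605)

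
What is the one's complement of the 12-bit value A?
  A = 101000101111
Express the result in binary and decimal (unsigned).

Flip each bit (0->1, 1->0):
  101000101111
  010111010000

Answer: 010111010000 (1488)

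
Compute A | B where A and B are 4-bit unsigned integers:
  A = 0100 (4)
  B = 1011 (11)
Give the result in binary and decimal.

Apply | to each column (1 where either bit is 1):
  0100
| 1011
------
  1111

Answer: 1111 (15)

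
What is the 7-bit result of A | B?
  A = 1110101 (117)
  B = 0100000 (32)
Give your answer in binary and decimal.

Apply | to each column (1 where either bit is 1):
  1110101
| 0100000
---------
  1110101

Answer: 1110101 (117)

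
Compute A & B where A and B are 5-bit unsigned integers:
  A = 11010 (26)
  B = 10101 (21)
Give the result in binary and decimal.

Apply & to each column (1 only where both bits are 1):
  11010
& 10101
-------
  10000

Answer: 10000 (16)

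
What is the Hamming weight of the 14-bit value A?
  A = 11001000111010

11001000111010
1-bits at positions (from bit 0 = LSB): 1, 3, 4, 5, 9, 12, 13
Count = 7

Answer: 7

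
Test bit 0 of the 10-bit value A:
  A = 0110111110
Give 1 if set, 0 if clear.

Bit 0 is the 1st from the right.
  0110111110
           ^
That bit is 0.

Answer: 0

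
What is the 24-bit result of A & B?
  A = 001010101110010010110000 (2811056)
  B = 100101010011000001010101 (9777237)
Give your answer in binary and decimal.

Apply & to each column (1 only where both bits are 1):
  001010101110010010110000
& 100101010011000001010101
--------------------------
  000000000010000000010000

Answer: 000000000010000000010000 (8208)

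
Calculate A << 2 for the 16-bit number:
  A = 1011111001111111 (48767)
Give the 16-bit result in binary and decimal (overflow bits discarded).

Shift left by 2: drop the top 2 bit(s), append 2 zero(s) on the right.
  1011111001111111  ->  discard [10], keep [11111001111111], append 00
= 1111100111111100

Answer: 1111100111111100 (63996)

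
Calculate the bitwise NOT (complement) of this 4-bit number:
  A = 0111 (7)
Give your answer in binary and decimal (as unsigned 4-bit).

Flip each bit (0->1, 1->0):
  0111
  1000

Answer: 1000 (8)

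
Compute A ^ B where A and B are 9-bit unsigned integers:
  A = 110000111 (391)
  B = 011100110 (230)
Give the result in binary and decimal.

Apply ^ to each column (1 where bits differ):
  110000111
^ 011100110
-----------
  101100001

Answer: 101100001 (353)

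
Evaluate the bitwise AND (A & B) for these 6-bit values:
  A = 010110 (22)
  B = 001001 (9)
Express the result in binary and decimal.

Apply & to each column (1 only where both bits are 1):
  010110
& 001001
--------
  000000

Answer: 000000 (0)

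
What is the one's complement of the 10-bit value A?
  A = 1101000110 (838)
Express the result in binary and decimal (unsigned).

Flip each bit (0->1, 1->0):
  1101000110
  0010111001

Answer: 0010111001 (185)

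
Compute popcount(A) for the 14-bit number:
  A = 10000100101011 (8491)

10000100101011
1-bits at positions (from bit 0 = LSB): 0, 1, 3, 5, 8, 13
Count = 6

Answer: 6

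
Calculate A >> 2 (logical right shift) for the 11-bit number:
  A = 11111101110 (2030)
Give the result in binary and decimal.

Logical shift right by 2: drop the bottom 2 bit(s), prepend 2 zero(s) on the left.
  11111101110  ->  keep [111111011], discard [10], prepend 00
= 00111111011

Answer: 00111111011 (507)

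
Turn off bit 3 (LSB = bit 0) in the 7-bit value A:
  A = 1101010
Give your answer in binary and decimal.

Mask = ~(1 << 3) = 1110111
Bit 3 of A is 1, so AND-ing with the mask clears it to 0.
  1101010
& 1110111
---------
  1100010

Answer: 1100010 (98)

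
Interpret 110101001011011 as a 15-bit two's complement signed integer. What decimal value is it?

MSB is 1, so the value is negative. Find the magnitude:
1. Invert bits:  001010110100100
2. Add 1:        001010110100101  = 5541
3. Apply sign:   -5541

Answer: -5541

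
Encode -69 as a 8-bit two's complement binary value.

1. Binary of +69:  01000101
2. Invert bits:     10111010
3. Add 1:           10111011

Answer: 10111011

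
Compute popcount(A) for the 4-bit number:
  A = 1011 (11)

1011
1-bits at positions (from bit 0 = LSB): 0, 1, 3
Count = 3

Answer: 3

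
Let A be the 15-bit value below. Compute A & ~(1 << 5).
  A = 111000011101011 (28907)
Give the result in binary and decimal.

Mask = ~(1 << 5) = 111111111011111
Bit 5 of A is 1, so AND-ing with the mask clears it to 0.
  111000011101011
& 111111111011111
-----------------
  111000011001011

Answer: 111000011001011 (28875)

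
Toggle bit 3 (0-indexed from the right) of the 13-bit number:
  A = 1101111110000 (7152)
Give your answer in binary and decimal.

Mask = 1 << 3 = 0000000001000
Bit 3 of A is 0; XOR with the mask flips it to 1.
  1101111110000
^ 0000000001000
---------------
  1101111111000

Answer: 1101111111000 (7160)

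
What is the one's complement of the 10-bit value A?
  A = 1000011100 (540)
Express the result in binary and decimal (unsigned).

Flip each bit (0->1, 1->0):
  1000011100
  0111100011

Answer: 0111100011 (483)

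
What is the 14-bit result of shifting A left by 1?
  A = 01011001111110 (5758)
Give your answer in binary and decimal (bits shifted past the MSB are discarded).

Shift left by 1: drop the top 1 bit(s), append 1 zero(s) on the right.
  01011001111110  ->  discard [0], keep [1011001111110], append 0
= 10110011111100

Answer: 10110011111100 (11516)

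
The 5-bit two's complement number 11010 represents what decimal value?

MSB is 1, so the value is negative. Find the magnitude:
1. Invert bits:  00101
2. Add 1:        00110  = 6
3. Apply sign:   -6

Answer: -6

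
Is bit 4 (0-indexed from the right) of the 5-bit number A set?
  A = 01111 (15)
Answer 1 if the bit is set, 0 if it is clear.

Bit 4 is the 5th from the right.
  01111
  ^
That bit is 0.

Answer: 0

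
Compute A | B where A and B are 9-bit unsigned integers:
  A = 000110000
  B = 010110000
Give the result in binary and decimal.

Apply | to each column (1 where either bit is 1):
  000110000
| 010110000
-----------
  010110000

Answer: 010110000 (176)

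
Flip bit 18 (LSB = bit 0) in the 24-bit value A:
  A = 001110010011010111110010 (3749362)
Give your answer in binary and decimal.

Mask = 1 << 18 = 000001000000000000000000
Bit 18 of A is 0; XOR with the mask flips it to 1.
  001110010011010111110010
^ 000001000000000000000000
--------------------------
  001111010011010111110010

Answer: 001111010011010111110010 (4011506)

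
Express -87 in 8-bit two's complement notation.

1. Binary of +87:  01010111
2. Invert bits:     10101000
3. Add 1:           10101001

Answer: 10101001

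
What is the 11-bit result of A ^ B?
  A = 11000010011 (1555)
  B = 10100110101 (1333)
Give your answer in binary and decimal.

Apply ^ to each column (1 where bits differ):
  11000010011
^ 10100110101
-------------
  01100100110

Answer: 01100100110 (806)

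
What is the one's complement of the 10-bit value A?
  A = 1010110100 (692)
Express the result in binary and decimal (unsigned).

Flip each bit (0->1, 1->0):
  1010110100
  0101001011

Answer: 0101001011 (331)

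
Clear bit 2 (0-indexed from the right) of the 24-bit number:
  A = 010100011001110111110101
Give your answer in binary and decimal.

Mask = ~(1 << 2) = 111111111111111111111011
Bit 2 of A is 1, so AND-ing with the mask clears it to 0.
  010100011001110111110101
& 111111111111111111111011
--------------------------
  010100011001110111110001

Answer: 010100011001110111110001 (5348849)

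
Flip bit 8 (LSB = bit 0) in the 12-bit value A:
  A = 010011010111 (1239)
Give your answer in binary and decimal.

Mask = 1 << 8 = 000100000000
Bit 8 of A is 0; XOR with the mask flips it to 1.
  010011010111
^ 000100000000
--------------
  010111010111

Answer: 010111010111 (1495)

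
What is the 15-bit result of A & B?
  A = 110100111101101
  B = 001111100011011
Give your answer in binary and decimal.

Apply & to each column (1 only where both bits are 1):
  110100111101101
& 001111100011011
-----------------
  000100100001001

Answer: 000100100001001 (2313)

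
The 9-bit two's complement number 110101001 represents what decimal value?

MSB is 1, so the value is negative. Find the magnitude:
1. Invert bits:  001010110
2. Add 1:        001010111  = 87
3. Apply sign:   -87

Answer: -87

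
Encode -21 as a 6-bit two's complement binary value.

1. Binary of +21:  010101
2. Invert bits:     101010
3. Add 1:           101011

Answer: 101011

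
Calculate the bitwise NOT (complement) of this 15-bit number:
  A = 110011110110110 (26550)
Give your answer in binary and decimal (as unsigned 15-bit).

Flip each bit (0->1, 1->0):
  110011110110110
  001100001001001

Answer: 001100001001001 (6217)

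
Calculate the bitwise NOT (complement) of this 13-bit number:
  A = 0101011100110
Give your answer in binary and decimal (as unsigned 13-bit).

Flip each bit (0->1, 1->0):
  0101011100110
  1010100011001

Answer: 1010100011001 (5401)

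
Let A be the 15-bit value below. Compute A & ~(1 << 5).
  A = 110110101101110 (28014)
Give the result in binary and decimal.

Mask = ~(1 << 5) = 111111111011111
Bit 5 of A is 1, so AND-ing with the mask clears it to 0.
  110110101101110
& 111111111011111
-----------------
  110110101001110

Answer: 110110101001110 (27982)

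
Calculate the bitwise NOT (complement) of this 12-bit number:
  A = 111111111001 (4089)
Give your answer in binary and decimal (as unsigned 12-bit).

Flip each bit (0->1, 1->0):
  111111111001
  000000000110

Answer: 000000000110 (6)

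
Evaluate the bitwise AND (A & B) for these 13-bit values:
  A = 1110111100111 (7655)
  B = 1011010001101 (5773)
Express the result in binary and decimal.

Apply & to each column (1 only where both bits are 1):
  1110111100111
& 1011010001101
---------------
  1010010000101

Answer: 1010010000101 (5253)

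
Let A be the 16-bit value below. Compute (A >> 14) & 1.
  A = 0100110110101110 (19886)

Bit 14 is the 15th from the right.
  0100110110101110
   ^
That bit is 1.

Answer: 1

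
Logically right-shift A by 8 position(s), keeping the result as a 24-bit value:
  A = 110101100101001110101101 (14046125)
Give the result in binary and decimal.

Logical shift right by 8: drop the bottom 8 bit(s), prepend 8 zero(s) on the left.
  110101100101001110101101  ->  keep [1101011001010011], discard [10101101], prepend 00000000
= 000000001101011001010011

Answer: 000000001101011001010011 (54867)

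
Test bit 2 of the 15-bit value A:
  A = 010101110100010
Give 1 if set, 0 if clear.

Bit 2 is the 3rd from the right.
  010101110100010
              ^
That bit is 0.

Answer: 0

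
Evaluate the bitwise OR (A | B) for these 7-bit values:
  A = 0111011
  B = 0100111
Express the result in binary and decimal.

Apply | to each column (1 where either bit is 1):
  0111011
| 0100111
---------
  0111111

Answer: 0111111 (63)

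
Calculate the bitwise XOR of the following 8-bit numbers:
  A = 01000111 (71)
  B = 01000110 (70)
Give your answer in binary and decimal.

Apply ^ to each column (1 where bits differ):
  01000111
^ 01000110
----------
  00000001

Answer: 00000001 (1)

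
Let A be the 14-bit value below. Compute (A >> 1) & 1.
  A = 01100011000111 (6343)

Bit 1 is the 2nd from the right.
  01100011000111
              ^
That bit is 1.

Answer: 1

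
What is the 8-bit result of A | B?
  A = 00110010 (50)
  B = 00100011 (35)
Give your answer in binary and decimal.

Apply | to each column (1 where either bit is 1):
  00110010
| 00100011
----------
  00110011

Answer: 00110011 (51)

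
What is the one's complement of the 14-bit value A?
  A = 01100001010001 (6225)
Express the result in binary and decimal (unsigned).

Flip each bit (0->1, 1->0):
  01100001010001
  10011110101110

Answer: 10011110101110 (10158)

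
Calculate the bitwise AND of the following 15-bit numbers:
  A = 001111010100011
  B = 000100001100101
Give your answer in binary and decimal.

Apply & to each column (1 only where both bits are 1):
  001111010100011
& 000100001100101
-----------------
  000100000100001

Answer: 000100000100001 (2081)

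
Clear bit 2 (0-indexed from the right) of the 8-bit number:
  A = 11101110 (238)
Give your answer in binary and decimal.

Mask = ~(1 << 2) = 11111011
Bit 2 of A is 1, so AND-ing with the mask clears it to 0.
  11101110
& 11111011
----------
  11101010

Answer: 11101010 (234)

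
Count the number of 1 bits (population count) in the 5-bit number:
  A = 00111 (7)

00111
1-bits at positions (from bit 0 = LSB): 0, 1, 2
Count = 3

Answer: 3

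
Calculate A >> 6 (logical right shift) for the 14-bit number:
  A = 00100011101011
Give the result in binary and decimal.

Logical shift right by 6: drop the bottom 6 bit(s), prepend 6 zero(s) on the left.
  00100011101011  ->  keep [00100011], discard [101011], prepend 000000
= 00000000100011

Answer: 00000000100011 (35)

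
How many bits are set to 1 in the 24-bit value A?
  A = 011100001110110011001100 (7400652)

011100001110110011001100
1-bits at positions (from bit 0 = LSB): 2, 3, 6, 7, 10, 11, 13, 14, 15, 20, 21, 22
Count = 12

Answer: 12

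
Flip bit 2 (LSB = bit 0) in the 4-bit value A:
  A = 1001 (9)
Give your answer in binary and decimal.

Mask = 1 << 2 = 0100
Bit 2 of A is 0; XOR with the mask flips it to 1.
  1001
^ 0100
------
  1101

Answer: 1101 (13)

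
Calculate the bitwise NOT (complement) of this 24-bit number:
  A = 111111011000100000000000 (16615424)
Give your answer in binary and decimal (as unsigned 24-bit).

Flip each bit (0->1, 1->0):
  111111011000100000000000
  000000100111011111111111

Answer: 000000100111011111111111 (161791)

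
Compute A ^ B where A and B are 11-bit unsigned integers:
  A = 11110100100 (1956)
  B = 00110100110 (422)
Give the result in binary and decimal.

Apply ^ to each column (1 where bits differ):
  11110100100
^ 00110100110
-------------
  11000000010

Answer: 11000000010 (1538)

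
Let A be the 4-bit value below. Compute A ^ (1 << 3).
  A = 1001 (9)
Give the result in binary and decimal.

Mask = 1 << 3 = 1000
Bit 3 of A is 1; XOR with the mask flips it to 0.
  1001
^ 1000
------
  0001

Answer: 0001 (1)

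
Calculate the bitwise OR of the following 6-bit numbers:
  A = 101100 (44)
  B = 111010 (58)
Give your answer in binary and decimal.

Apply | to each column (1 where either bit is 1):
  101100
| 111010
--------
  111110

Answer: 111110 (62)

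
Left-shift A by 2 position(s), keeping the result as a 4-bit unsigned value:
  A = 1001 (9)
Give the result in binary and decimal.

Shift left by 2: drop the top 2 bit(s), append 2 zero(s) on the right.
  1001  ->  discard [10], keep [01], append 00
= 0100

Answer: 0100 (4)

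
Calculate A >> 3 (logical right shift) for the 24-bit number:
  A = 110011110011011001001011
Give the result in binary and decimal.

Logical shift right by 3: drop the bottom 3 bit(s), prepend 3 zero(s) on the left.
  110011110011011001001011  ->  keep [110011110011011001001], discard [011], prepend 000
= 000110011110011011001001

Answer: 000110011110011011001001 (1697481)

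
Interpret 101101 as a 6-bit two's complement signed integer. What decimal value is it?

MSB is 1, so the value is negative. Find the magnitude:
1. Invert bits:  010010
2. Add 1:        010011  = 19
3. Apply sign:   -19

Answer: -19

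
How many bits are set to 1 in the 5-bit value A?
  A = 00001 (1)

00001
1-bits at positions (from bit 0 = LSB): 0
Count = 1

Answer: 1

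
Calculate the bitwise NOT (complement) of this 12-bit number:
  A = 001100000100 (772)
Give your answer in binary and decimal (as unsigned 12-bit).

Flip each bit (0->1, 1->0):
  001100000100
  110011111011

Answer: 110011111011 (3323)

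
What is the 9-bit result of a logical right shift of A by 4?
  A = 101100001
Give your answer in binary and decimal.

Logical shift right by 4: drop the bottom 4 bit(s), prepend 4 zero(s) on the left.
  101100001  ->  keep [10110], discard [0001], prepend 0000
= 000010110

Answer: 000010110 (22)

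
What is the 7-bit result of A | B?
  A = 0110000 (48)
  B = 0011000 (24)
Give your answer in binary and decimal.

Apply | to each column (1 where either bit is 1):
  0110000
| 0011000
---------
  0111000

Answer: 0111000 (56)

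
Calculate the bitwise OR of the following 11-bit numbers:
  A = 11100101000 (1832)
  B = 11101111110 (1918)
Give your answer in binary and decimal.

Apply | to each column (1 where either bit is 1):
  11100101000
| 11101111110
-------------
  11101111110

Answer: 11101111110 (1918)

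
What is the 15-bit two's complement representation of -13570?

1. Binary of +13570:  011010100000010
2. Invert bits:     100101011111101
3. Add 1:           100101011111110

Answer: 100101011111110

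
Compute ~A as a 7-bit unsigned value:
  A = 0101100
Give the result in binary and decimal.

Flip each bit (0->1, 1->0):
  0101100
  1010011

Answer: 1010011 (83)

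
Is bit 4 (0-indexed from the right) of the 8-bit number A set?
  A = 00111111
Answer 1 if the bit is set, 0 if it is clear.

Bit 4 is the 5th from the right.
  00111111
     ^
That bit is 1.

Answer: 1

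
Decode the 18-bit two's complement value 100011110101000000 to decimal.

MSB is 1, so the value is negative. Find the magnitude:
1. Invert bits:  011100001010111111
2. Add 1:        011100001011000000  = 115392
3. Apply sign:   -115392

Answer: -115392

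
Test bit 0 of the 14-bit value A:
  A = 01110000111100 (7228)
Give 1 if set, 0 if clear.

Bit 0 is the 1st from the right.
  01110000111100
               ^
That bit is 0.

Answer: 0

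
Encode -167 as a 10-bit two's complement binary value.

1. Binary of +167:  0010100111
2. Invert bits:     1101011000
3. Add 1:           1101011001

Answer: 1101011001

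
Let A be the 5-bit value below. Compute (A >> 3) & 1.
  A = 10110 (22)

Bit 3 is the 4th from the right.
  10110
   ^
That bit is 0.

Answer: 0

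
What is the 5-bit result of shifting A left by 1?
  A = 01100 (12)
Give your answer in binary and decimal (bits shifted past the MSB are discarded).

Shift left by 1: drop the top 1 bit(s), append 1 zero(s) on the right.
  01100  ->  discard [0], keep [1100], append 0
= 11000

Answer: 11000 (24)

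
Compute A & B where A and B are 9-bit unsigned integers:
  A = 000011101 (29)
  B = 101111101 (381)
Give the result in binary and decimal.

Apply & to each column (1 only where both bits are 1):
  000011101
& 101111101
-----------
  000011101

Answer: 000011101 (29)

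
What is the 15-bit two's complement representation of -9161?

1. Binary of +9161:  010001111001001
2. Invert bits:     101110000110110
3. Add 1:           101110000110111

Answer: 101110000110111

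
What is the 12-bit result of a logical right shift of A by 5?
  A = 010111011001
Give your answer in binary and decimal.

Logical shift right by 5: drop the bottom 5 bit(s), prepend 5 zero(s) on the left.
  010111011001  ->  keep [0101110], discard [11001], prepend 00000
= 000000101110

Answer: 000000101110 (46)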